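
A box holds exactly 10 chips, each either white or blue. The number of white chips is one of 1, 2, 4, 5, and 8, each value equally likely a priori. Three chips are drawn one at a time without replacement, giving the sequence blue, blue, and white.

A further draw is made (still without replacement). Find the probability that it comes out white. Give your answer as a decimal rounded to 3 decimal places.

0.335

Under each hypothesis, the probability of the observed sequence is: P(data | r = 1) = (9/10)(8/9)(1/8) = 1/10; P(data | r = 2) = (8/10)(7/9)(2/8) = 7/45; P(data | r = 4) = (6/10)(5/9)(4/8) = 1/6; P(data | r = 5) = (5/10)(4/9)(5/8) = 5/36; P(data | r = 8) = (2/10)(1/9)(8/8) = 1/45.
The prior-weighted likelihoods are 1/5 · 1/10 = 1/50, 1/5 · 7/45 = 7/225, 1/5 · 1/6 = 1/30, 1/5 · 5/36 = 1/36, 1/5 · 1/45 = 1/225; these sum to 7/60.
Normalising, the posterior is P(r = 1 | data) = 6/35, P(r = 2 | data) = 4/15, P(r = 4 | data) = 2/7, P(r = 5 | data) = 5/21, P(r = 8 | data) = 4/105.
The predictive probability is P(white next | data) = (0)(6/35) + (1/7)(4/15) + (3/7)(2/7) + (4/7)(5/21) + (1)(4/105) = 82/245.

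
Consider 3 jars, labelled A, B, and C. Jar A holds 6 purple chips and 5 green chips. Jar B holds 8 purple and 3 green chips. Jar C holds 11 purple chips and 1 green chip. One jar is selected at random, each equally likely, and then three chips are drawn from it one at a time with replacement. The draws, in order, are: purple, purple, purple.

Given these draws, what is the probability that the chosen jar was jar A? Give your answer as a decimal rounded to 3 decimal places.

The likelihood of the observed sequence under each hypothesis: P(data | jar A) = (6/11)(6/11)(6/11) = 0.16228; P(data | jar B) = (8/11)(8/11)(8/11) = 0.38467; P(data | jar C) = (11/12)(11/12)(11/12) = 0.77025.
Weighting by the prior gives 1/3 · 0.16228 = 0.054095, 1/3 · 0.38467 = 0.12822, 1/3 · 0.77025 = 0.25675; these sum to 0.43907.
So P(jar A | data) = (0.054095) / (0.43907) = 0.1232.

0.123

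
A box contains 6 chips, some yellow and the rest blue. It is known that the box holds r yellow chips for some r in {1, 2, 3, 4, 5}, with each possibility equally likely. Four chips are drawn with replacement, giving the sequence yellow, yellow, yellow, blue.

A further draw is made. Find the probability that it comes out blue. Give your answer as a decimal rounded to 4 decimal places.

0.3491

Under each hypothesis, the probability of the observed sequence is: P(data | r = 1) = (1/6)(1/6)(1/6)(5/6) = 0.003858; P(data | r = 2) = (2/6)(2/6)(2/6)(4/6) = 0.024691; P(data | r = 3) = (3/6)(3/6)(3/6)(3/6) = 0.0625; P(data | r = 4) = (4/6)(4/6)(4/6)(2/6) = 0.098765; P(data | r = 5) = (5/6)(5/6)(5/6)(1/6) = 0.096451.
Multiplying each by its prior: 1/5 · 0.003858 = 0.0007716, 1/5 · 0.024691 = 0.0049383, 1/5 · 0.0625 = 0.0125, 1/5 · 0.098765 = 0.019753, 1/5 · 0.096451 = 0.01929; with total 0.057253.
The posterior is then P(r = 1 | data) = 0.013477, P(r = 2 | data) = 0.086253, P(r = 3 | data) = 0.21833, P(r = 4 | data) = 0.34501, P(r = 5 | data) = 0.33693.
Averaging over the posterior, P(blue next | data) = (5/6)(0.013477) + (2/3)(0.086253) + (1/2)(0.21833) + (1/3)(0.34501) + (1/6)(0.33693) = 0.34906.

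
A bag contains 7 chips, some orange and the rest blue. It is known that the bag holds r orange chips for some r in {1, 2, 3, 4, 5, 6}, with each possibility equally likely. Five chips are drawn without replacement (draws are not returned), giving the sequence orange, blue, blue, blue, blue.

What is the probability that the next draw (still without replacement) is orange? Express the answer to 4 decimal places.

0.2857

Under each hypothesis, the probability of the observed sequence is: P(data | r = 1) = (1/7)(6/6)(5/5)(4/4)(3/3) = 1/7; P(data | r = 2) = (2/7)(5/6)(4/5)(3/4)(2/3) = 2/21; P(data | r = 3) = (3/7)(4/6)(3/5)(2/4)(1/3) = 1/35; P(data | r = 4) = (4/7)(3/6)(2/5)(1/4)(0/3) = 0; P(data | r = 5) = (5/7)(2/6)(1/5)(0/4) = 0; P(data | r = 6) = (6/7)(1/6)(0/5) = 0.
The prior-weighted likelihoods are 1/6 · 1/7 = 1/42, 1/6 · 2/21 = 1/63, 1/6 · 1/35 = 1/210, 1/6 · 0 = 0, 1/6 · 0 = 0, 1/6 · 0 = 0; with total 2/45.
Normalising, the posterior is P(r = 1 | data) = 15/28, P(r = 2 | data) = 5/14, P(r = 3 | data) = 3/28, P(r = 4 | data) = 0, P(r = 5 | data) = 0, P(r = 6 | data) = 0.
The predictive probability is P(orange next | data) = (0)(15/28) + (1/2)(5/14) + (1)(3/28) = 2/7.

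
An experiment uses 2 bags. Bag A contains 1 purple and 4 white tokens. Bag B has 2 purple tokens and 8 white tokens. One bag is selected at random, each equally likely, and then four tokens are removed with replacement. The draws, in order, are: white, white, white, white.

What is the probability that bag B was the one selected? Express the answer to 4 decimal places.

For each hypothesis, P(data | H) works out to: P(data | bag A) = (4/5)(4/5)(4/5)(4/5) = 256/625; P(data | bag B) = (8/10)(8/10)(8/10)(8/10) = 256/625.
Multiplying each by its prior: 1/2 · 256/625 = 128/625, 1/2 · 256/625 = 128/625; these sum to 256/625.
Therefore the posterior P(bag B | data) = (128/625) / (256/625) = 1/2.

0.5000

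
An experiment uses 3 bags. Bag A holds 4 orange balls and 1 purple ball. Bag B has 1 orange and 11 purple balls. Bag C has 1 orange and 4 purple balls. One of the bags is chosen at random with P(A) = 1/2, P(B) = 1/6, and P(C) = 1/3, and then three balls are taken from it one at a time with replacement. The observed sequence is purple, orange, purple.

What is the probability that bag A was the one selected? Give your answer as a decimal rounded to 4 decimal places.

For each hypothesis, P(data | H) works out to: P(data | bag A) = (1/5)(4/5)(1/5) = 0.032; P(data | bag B) = (11/12)(1/12)(11/12) = 0.070023; P(data | bag C) = (4/5)(1/5)(4/5) = 0.128.
The prior-weighted likelihoods are 1/2 · 0.032 = 0.016, 1/6 · 0.070023 = 0.011671, 1/3 · 0.128 = 0.042667; these sum to 0.070337.
So P(bag A | data) = (0.016) / (0.070337) = 0.22748.

0.2275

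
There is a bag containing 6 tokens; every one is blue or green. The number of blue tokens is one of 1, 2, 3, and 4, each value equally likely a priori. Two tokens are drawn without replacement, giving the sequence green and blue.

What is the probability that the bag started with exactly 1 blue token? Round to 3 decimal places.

0.167

Compute the likelihood of the observed sequence for each case: P(data | r = 1) = (5/6)(1/5) = 1/6; P(data | r = 2) = (4/6)(2/5) = 4/15; P(data | r = 3) = (3/6)(3/5) = 3/10; P(data | r = 4) = (2/6)(4/5) = 4/15.
The prior-weighted likelihoods are 1/4 · 1/6 = 1/24, 1/4 · 4/15 = 1/15, 1/4 · 3/10 = 3/40, 1/4 · 4/15 = 1/15; summing to 1/4.
Hence P(r = 1 | data) = (1/24) / (1/4) = 1/6.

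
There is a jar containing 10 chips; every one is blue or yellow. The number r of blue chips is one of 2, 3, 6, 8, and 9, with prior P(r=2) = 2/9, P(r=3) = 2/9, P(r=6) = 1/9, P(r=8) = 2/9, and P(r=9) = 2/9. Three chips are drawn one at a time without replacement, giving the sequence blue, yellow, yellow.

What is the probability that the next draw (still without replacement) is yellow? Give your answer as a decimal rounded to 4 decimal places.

0.6768

Compute the likelihood of the observed sequence for each case: P(data | r = 2) = (2/10)(8/9)(7/8) = 7/45; P(data | r = 3) = (3/10)(7/9)(6/8) = 7/40; P(data | r = 6) = (6/10)(4/9)(3/8) = 1/10; P(data | r = 8) = (8/10)(2/9)(1/8) = 1/45; P(data | r = 9) = (9/10)(1/9)(0/8) = 0.
Multiplying each by its prior: 2/9 · 7/45 = 14/405, 2/9 · 7/40 = 7/180, 1/9 · 1/10 = 1/90, 2/9 · 1/45 = 2/405, 2/9 · 0 = 0; summing to 29/324.
The posterior is then P(r = 2 | data) = 0.38621, P(r = 3 | data) = 0.43448, P(r = 6 | data) = 0.12414, P(r = 8 | data) = 0.055172, P(r = 9 | data) = 0.
So P(yellow next | data) = Σ P(yellow next | H) P(H | data) = (6/7)(0.38621) + (5/7)(0.43448) + (2/7)(0.12414) + (0)(0.055172) = 0.67685.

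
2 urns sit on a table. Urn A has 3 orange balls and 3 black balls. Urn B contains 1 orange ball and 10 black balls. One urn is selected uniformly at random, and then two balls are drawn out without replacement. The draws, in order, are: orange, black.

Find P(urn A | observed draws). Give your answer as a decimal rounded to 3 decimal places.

Under each hypothesis, the probability of the observed sequence is: P(data | urn A) = (3/6)(3/5) = 3/10; P(data | urn B) = (1/11)(10/10) = 1/11.
Multiplying each by its prior: 1/2 · 3/10 = 3/20, 1/2 · 1/11 = 1/22; with total 43/220.
By Bayes' rule, P(urn A | data) = (3/20) / (43/220) = 33/43.

0.767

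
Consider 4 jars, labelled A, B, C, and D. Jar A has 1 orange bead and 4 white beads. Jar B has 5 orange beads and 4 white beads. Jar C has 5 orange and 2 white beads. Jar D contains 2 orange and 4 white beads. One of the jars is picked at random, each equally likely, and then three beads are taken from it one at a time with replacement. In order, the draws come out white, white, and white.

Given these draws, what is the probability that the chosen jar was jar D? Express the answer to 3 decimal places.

Compute the likelihood of the observed sequence for each case: P(data | jar A) = (4/5)(4/5)(4/5) = 0.512; P(data | jar B) = (4/9)(4/9)(4/9) = 0.087791; P(data | jar C) = (2/7)(2/7)(2/7) = 0.023324; P(data | jar D) = (4/6)(4/6)(4/6) = 0.2963.
Weighting by the prior gives 1/4 · 0.512 = 0.128, 1/4 · 0.087791 = 0.021948, 1/4 · 0.023324 = 0.0058309, 1/4 · 0.2963 = 0.074074; with total 0.22985.
Therefore the posterior P(jar D | data) = (0.074074) / (0.22985) = 0.32227.

0.322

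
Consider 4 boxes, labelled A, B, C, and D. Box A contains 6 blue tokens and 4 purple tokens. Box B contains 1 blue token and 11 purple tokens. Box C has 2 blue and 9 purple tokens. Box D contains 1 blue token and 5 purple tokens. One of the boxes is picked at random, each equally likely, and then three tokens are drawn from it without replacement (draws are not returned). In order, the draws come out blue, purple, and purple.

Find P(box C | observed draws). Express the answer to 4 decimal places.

Compute the likelihood of the observed sequence for each case: P(data | box A) = (6/10)(4/9)(3/8) = 1/10; P(data | box B) = (1/12)(11/11)(10/10) = 1/12; P(data | box C) = (2/11)(9/10)(8/9) = 8/55; P(data | box D) = (1/6)(5/5)(4/4) = 1/6.
Weighting by the prior gives 1/4 · 1/10 = 1/40, 1/4 · 1/12 = 1/48, 1/4 · 8/55 = 2/55, 1/4 · 1/6 = 1/24; with total 109/880.
Therefore the posterior P(box C | data) = (2/55) / (109/880) = 32/109.

0.2936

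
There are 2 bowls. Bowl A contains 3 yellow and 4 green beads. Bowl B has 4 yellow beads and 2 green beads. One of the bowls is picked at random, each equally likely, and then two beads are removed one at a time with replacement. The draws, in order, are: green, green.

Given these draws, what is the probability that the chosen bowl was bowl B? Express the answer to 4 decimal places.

The likelihood of the observed sequence under each hypothesis: P(data | bowl A) = (4/7)(4/7) = 16/49; P(data | bowl B) = (2/6)(2/6) = 1/9.
Multiplying each by its prior: 1/2 · 16/49 = 8/49, 1/2 · 1/9 = 1/18; these sum to 193/882.
Therefore the posterior P(bowl B | data) = (1/18) / (193/882) = 49/193.

0.2539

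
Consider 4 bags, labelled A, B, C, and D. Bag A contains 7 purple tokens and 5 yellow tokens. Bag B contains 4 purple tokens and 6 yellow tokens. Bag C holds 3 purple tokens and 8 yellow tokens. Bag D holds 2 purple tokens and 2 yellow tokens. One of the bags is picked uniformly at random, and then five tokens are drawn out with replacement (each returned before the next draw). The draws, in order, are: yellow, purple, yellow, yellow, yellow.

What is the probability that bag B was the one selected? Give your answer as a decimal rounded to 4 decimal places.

0.2929

For each hypothesis, P(data | H) works out to: P(data | bag A) = (5/12)(7/12)(5/12)(5/12)(5/12) = 0.017582; P(data | bag B) = (6/10)(4/10)(6/10)(6/10)(6/10) = 0.05184; P(data | bag C) = (8/11)(3/11)(8/11)(8/11)(8/11) = 0.076299; P(data | bag D) = (2/4)(2/4)(2/4)(2/4)(2/4) = 0.03125.
Multiplying each by its prior: 1/4 · 0.017582 = 0.0043955, 1/4 · 0.05184 = 0.01296, 1/4 · 0.076299 = 0.019075, 1/4 · 0.03125 = 0.0078125; these sum to 0.044243.
So P(bag B | data) = (0.01296) / (0.044243) = 0.29293.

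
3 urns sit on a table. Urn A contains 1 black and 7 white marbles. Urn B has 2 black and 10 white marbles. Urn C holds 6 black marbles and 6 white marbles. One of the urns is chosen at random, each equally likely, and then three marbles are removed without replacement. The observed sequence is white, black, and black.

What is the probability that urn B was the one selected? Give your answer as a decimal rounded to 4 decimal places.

0.1000

Compute the likelihood of the observed sequence for each case: P(data | urn A) = (7/8)(1/7)(0/6) = 0; P(data | urn B) = (10/12)(2/11)(1/10) = 1/66; P(data | urn C) = (6/12)(6/11)(5/10) = 3/22.
The prior-weighted likelihoods are 1/3 · 0 = 0, 1/3 · 1/66 = 1/198, 1/3 · 3/22 = 1/22; with total 5/99.
So P(urn B | data) = (1/198) / (5/99) = 1/10.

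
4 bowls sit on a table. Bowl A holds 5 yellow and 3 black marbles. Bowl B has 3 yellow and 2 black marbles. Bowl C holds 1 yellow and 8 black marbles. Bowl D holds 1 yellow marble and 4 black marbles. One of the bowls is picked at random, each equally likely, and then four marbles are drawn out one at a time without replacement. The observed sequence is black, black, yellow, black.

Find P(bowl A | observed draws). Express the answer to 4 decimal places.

0.0543

The likelihood of the observed sequence under each hypothesis: P(data | bowl A) = (3/8)(2/7)(5/6)(1/5) = 0.017857; P(data | bowl B) = (2/5)(1/4)(3/3)(0/2) = 0; P(data | bowl C) = (8/9)(7/8)(1/7)(6/6) = 0.11111; P(data | bowl D) = (4/5)(3/4)(1/3)(2/2) = 0.2.
Multiplying each by its prior: 1/4 · 0.017857 = 0.0044643, 1/4 · 0 = 0, 1/4 · 0.11111 = 0.027778, 1/4 · 0.2 = 0.05; summing to 0.082242.
So P(bowl A | data) = (0.0044643) / (0.082242) = 0.054282.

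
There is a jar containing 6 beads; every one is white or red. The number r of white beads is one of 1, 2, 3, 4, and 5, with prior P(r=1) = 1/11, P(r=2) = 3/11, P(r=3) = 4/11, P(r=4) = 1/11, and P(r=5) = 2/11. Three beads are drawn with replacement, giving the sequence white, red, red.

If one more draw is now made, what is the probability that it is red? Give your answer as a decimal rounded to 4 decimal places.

Compute the likelihood of the observed sequence for each case: P(data | r = 1) = (1/6)(5/6)(5/6) = 0.11574; P(data | r = 2) = (2/6)(4/6)(4/6) = 0.14815; P(data | r = 3) = (3/6)(3/6)(3/6) = 0.125; P(data | r = 4) = (4/6)(2/6)(2/6) = 0.074074; P(data | r = 5) = (5/6)(1/6)(1/6) = 0.023148.
Weighting by the prior gives 1/11 · 0.11574 = 0.010522, 3/11 · 0.14815 = 0.040404, 4/11 · 0.125 = 0.045455, 1/11 · 0.074074 = 0.006734, 2/11 · 0.023148 = 0.0042088; with total 0.10732.
The posterior is then P(r = 1 | data) = 0.098039, P(r = 2 | data) = 0.37647, P(r = 3 | data) = 0.42353, P(r = 4 | data) = 0.062745, P(r = 5 | data) = 0.039216.
The predictive probability is P(red next | data) = (5/6)(0.098039) + (2/3)(0.37647) + (1/2)(0.42353) + (1/3)(0.062745) + (1/6)(0.039216) = 0.5719.

0.5719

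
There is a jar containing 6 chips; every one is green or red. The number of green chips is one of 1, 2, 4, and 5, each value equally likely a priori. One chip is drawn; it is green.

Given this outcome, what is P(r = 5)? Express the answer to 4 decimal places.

Under each hypothesis, the probability of this draw is: P(data | r = 1) = (1/6) = 1/6; P(data | r = 2) = (2/6) = 1/3; P(data | r = 4) = (4/6) = 2/3; P(data | r = 5) = (5/6) = 5/6.
Weighting by the prior gives 1/4 · 1/6 = 1/24, 1/4 · 1/3 = 1/12, 1/4 · 2/3 = 1/6, 1/4 · 5/6 = 5/24; these sum to 1/2.
So P(r = 5 | data) = (5/24) / (1/2) = 5/12.

0.4167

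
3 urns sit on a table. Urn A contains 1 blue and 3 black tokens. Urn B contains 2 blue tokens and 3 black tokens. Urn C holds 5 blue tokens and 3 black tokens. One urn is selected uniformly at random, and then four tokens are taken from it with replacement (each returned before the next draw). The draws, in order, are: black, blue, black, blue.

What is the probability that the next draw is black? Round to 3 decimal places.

0.552

For each hypothesis, P(data | H) works out to: P(data | urn A) = (3/4)(1/4)(3/4)(1/4) = 0.035156; P(data | urn B) = (3/5)(2/5)(3/5)(2/5) = 0.0576; P(data | urn C) = (3/8)(5/8)(3/8)(5/8) = 0.054932.
The prior-weighted likelihoods are 1/3 · 0.035156 = 0.011719, 1/3 · 0.0576 = 0.0192, 1/3 · 0.054932 = 0.018311; with total 0.049229.
Normalising, the posterior is P(urn A | data) = 0.23804, P(urn B | data) = 0.39001, P(urn C | data) = 0.37194.
So P(black next | data) = Σ P(black next | H) P(H | data) = (3/4)(0.23804) + (3/5)(0.39001) + (3/8)(0.37194) = 0.55202.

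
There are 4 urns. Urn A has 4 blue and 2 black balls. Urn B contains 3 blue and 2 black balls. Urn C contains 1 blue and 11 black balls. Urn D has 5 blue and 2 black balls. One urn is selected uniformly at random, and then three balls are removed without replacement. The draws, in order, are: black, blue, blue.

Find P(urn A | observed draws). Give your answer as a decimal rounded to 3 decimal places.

0.339

Compute the likelihood of the observed sequence for each case: P(data | urn A) = (2/6)(4/5)(3/4) = 1/5; P(data | urn B) = (2/5)(3/4)(2/3) = 1/5; P(data | urn C) = (11/12)(1/11)(0/10) = 0; P(data | urn D) = (2/7)(5/6)(4/5) = 4/21.
The prior-weighted likelihoods are 1/4 · 1/5 = 1/20, 1/4 · 1/5 = 1/20, 1/4 · 0 = 0, 1/4 · 4/21 = 1/21; with total 31/210.
Therefore the posterior P(urn A | data) = (1/20) / (31/210) = 21/62.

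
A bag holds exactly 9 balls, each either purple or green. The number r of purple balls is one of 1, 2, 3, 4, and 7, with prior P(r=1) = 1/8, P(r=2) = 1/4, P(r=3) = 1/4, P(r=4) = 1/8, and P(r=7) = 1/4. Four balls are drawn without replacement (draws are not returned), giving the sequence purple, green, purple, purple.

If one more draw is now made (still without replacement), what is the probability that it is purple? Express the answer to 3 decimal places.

The likelihood of the observed sequence under each hypothesis: P(data | r = 1) = (1/9)(8/8)(0/7) = 0; P(data | r = 2) = (2/9)(7/8)(1/7)(0/6) = 0; P(data | r = 3) = (3/9)(6/8)(2/7)(1/6) = 0.011905; P(data | r = 4) = (4/9)(5/8)(3/7)(2/6) = 0.039683; P(data | r = 7) = (7/9)(2/8)(6/7)(5/6) = 0.13889.
Multiplying each by its prior: 1/8 · 0 = 0, 1/4 · 0 = 0, 1/4 · 0.011905 = 0.0029762, 1/8 · 0.039683 = 0.0049603, 1/4 · 0.13889 = 0.034722; with total 0.042659.
Dividing through by the total gives posterior P(r = 1 | data) = 0, P(r = 2 | data) = 0, P(r = 3 | data) = 0.069767, P(r = 4 | data) = 0.11628, P(r = 7 | data) = 0.81395.
Averaging over the posterior, P(purple next | data) = (0)(0.069767) + (1/5)(0.11628) + (4/5)(0.81395) = 0.67442.

0.674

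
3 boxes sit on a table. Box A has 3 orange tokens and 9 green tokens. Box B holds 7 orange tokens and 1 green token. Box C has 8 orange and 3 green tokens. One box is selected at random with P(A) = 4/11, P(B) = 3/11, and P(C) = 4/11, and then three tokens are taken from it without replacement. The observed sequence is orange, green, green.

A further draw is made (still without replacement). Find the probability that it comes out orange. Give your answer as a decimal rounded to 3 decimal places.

0.371

Under each hypothesis, the probability of the observed sequence is: P(data | box A) = (3/12)(9/11)(8/10) = 0.16364; P(data | box B) = (7/8)(1/7)(0/6) = 0; P(data | box C) = (8/11)(3/10)(2/9) = 0.048485.
Weighting by the prior gives 4/11 · 0.16364 = 0.059504, 3/11 · 0 = 0, 4/11 · 0.048485 = 0.017631; summing to 0.077135.
The posterior is then P(box A | data) = 0.77143, P(box B | data) = 0, P(box C | data) = 0.22857.
The predictive probability is P(orange next | data) = (2/9)(0.77143) + (7/8)(0.22857) = 0.37143.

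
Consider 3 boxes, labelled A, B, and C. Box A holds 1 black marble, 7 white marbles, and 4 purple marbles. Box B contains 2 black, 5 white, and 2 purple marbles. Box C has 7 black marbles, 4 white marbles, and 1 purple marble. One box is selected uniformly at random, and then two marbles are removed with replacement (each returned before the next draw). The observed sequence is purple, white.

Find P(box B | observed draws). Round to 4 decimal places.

0.3571

Under each hypothesis, the probability of the observed sequence is: P(data | box A) = (4/12)(7/12) = 7/36; P(data | box B) = (2/9)(5/9) = 10/81; P(data | box C) = (1/12)(4/12) = 1/36.
Weighting by the prior gives 1/3 · 7/36 = 7/108, 1/3 · 10/81 = 10/243, 1/3 · 1/36 = 1/108; these sum to 28/243.
Hence P(box B | data) = (10/243) / (28/243) = 5/14.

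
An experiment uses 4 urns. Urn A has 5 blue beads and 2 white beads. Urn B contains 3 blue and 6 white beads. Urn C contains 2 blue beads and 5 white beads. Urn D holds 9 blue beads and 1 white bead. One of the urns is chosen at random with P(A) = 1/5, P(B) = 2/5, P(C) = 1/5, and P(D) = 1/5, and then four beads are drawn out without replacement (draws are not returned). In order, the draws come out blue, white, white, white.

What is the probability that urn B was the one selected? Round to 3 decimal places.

Compute the likelihood of the observed sequence for each case: P(data | urn A) = (5/7)(2/6)(1/5)(0/4) = 0; P(data | urn B) = (3/9)(6/8)(5/7)(4/6) = 5/42; P(data | urn C) = (2/7)(5/6)(4/5)(3/4) = 1/7; P(data | urn D) = (9/10)(1/9)(0/8) = 0.
The prior-weighted likelihoods are 1/5 · 0 = 0, 2/5 · 5/42 = 1/21, 1/5 · 1/7 = 1/35, 1/5 · 0 = 0; these sum to 8/105.
By Bayes' rule, P(urn B | data) = (1/21) / (8/105) = 5/8.

0.625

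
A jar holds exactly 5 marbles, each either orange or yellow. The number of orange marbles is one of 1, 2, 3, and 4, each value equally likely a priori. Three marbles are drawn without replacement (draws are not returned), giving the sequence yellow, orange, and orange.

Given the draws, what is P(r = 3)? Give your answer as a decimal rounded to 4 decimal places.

0.4000

The likelihood of the observed sequence under each hypothesis: P(data | r = 1) = (4/5)(1/4)(0/3) = 0; P(data | r = 2) = (3/5)(2/4)(1/3) = 1/10; P(data | r = 3) = (2/5)(3/4)(2/3) = 1/5; P(data | r = 4) = (1/5)(4/4)(3/3) = 1/5.
Multiplying each by its prior: 1/4 · 0 = 0, 1/4 · 1/10 = 1/40, 1/4 · 1/5 = 1/20, 1/4 · 1/5 = 1/20; with total 1/8.
So P(r = 3 | data) = (1/20) / (1/8) = 2/5.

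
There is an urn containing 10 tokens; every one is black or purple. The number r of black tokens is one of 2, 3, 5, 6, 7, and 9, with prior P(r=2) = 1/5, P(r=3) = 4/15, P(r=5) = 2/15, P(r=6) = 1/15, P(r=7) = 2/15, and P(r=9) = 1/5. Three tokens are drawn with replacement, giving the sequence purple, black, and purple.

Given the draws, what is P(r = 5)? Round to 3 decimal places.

0.170

Under each hypothesis, the probability of the observed sequence is: P(data | r = 2) = (8/10)(2/10)(8/10) = 0.128; P(data | r = 3) = (7/10)(3/10)(7/10) = 0.147; P(data | r = 5) = (5/10)(5/10)(5/10) = 0.125; P(data | r = 6) = (4/10)(6/10)(4/10) = 0.096; P(data | r = 7) = (3/10)(7/10)(3/10) = 0.063; P(data | r = 9) = (1/10)(9/10)(1/10) = 0.009.
Multiplying each by its prior: 1/5 · 0.128 = 0.0256, 4/15 · 0.147 = 0.0392, 2/15 · 0.125 = 0.016667, 1/15 · 0.096 = 0.0064, 2/15 · 0.063 = 0.0084, 1/5 · 0.009 = 0.0018; these sum to 0.098067.
So P(r = 5 | data) = (0.016667) / (0.098067) = 0.16995.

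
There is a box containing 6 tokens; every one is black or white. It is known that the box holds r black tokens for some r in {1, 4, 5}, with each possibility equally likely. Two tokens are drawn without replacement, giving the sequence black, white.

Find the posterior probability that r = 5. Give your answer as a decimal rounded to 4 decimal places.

For each hypothesis, P(data | H) works out to: P(data | r = 1) = (1/6)(5/5) = 1/6; P(data | r = 4) = (4/6)(2/5) = 4/15; P(data | r = 5) = (5/6)(1/5) = 1/6.
The prior-weighted likelihoods are 1/3 · 1/6 = 1/18, 1/3 · 4/15 = 4/45, 1/3 · 1/6 = 1/18; with total 1/5.
Therefore the posterior P(r = 5 | data) = (1/18) / (1/5) = 5/18.

0.2778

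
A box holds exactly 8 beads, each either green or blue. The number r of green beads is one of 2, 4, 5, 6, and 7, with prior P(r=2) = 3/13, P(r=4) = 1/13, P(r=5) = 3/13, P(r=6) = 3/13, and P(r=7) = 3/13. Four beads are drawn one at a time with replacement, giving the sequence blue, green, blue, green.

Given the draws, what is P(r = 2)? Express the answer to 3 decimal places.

Under each hypothesis, the probability of the observed sequence is: P(data | r = 2) = (6/8)(2/8)(6/8)(2/8) = 0.035156; P(data | r = 4) = (4/8)(4/8)(4/8)(4/8) = 0.0625; P(data | r = 5) = (3/8)(5/8)(3/8)(5/8) = 0.054932; P(data | r = 6) = (2/8)(6/8)(2/8)(6/8) = 0.035156; P(data | r = 7) = (1/8)(7/8)(1/8)(7/8) = 0.011963.
Multiplying each by its prior: 3/13 · 0.035156 = 0.008113, 1/13 · 0.0625 = 0.0048077, 3/13 · 0.054932 = 0.012677, 3/13 · 0.035156 = 0.008113, 3/13 · 0.011963 = 0.0027607; summing to 0.036471.
Hence P(r = 2 | data) = (0.008113) / (0.036471) = 0.22245.

0.222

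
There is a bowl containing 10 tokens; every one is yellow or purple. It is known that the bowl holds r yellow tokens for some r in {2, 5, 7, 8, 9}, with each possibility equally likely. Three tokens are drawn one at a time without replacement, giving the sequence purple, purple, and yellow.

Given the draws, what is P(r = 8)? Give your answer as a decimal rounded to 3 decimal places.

0.059

Compute the likelihood of the observed sequence for each case: P(data | r = 2) = (8/10)(7/9)(2/8) = 7/45; P(data | r = 5) = (5/10)(4/9)(5/8) = 5/36; P(data | r = 7) = (3/10)(2/9)(7/8) = 7/120; P(data | r = 8) = (2/10)(1/9)(8/8) = 1/45; P(data | r = 9) = (1/10)(0/9) = 0.
Multiplying each by its prior: 1/5 · 7/45 = 7/225, 1/5 · 5/36 = 1/36, 1/5 · 7/120 = 7/600, 1/5 · 1/45 = 1/225, 1/5 · 0 = 0; summing to 3/40.
Hence P(r = 8 | data) = (1/225) / (3/40) = 8/135.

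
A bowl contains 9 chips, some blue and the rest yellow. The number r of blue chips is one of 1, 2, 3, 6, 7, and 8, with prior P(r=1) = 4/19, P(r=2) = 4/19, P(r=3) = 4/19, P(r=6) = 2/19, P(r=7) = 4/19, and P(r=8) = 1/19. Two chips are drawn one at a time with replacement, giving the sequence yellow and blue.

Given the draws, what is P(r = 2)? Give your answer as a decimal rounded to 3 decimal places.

0.215

For each hypothesis, P(data | H) works out to: P(data | r = 1) = (8/9)(1/9) = 0.098765; P(data | r = 2) = (7/9)(2/9) = 0.17284; P(data | r = 3) = (6/9)(3/9) = 0.22222; P(data | r = 6) = (3/9)(6/9) = 0.22222; P(data | r = 7) = (2/9)(7/9) = 0.17284; P(data | r = 8) = (1/9)(8/9) = 0.098765.
The prior-weighted likelihoods are 4/19 · 0.098765 = 0.020793, 4/19 · 0.17284 = 0.036387, 4/19 · 0.22222 = 0.046784, 2/19 · 0.22222 = 0.023392, 4/19 · 0.17284 = 0.036387, 1/19 · 0.098765 = 0.0051982; summing to 0.16894.
Hence P(r = 2 | data) = (0.036387) / (0.16894) = 0.21538.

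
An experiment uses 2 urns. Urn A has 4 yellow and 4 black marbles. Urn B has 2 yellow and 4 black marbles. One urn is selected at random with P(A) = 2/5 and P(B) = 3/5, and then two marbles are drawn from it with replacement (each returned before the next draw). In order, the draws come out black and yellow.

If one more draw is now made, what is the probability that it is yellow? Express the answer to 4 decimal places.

0.4048

Under each hypothesis, the probability of the observed sequence is: P(data | urn A) = (4/8)(4/8) = 1/4; P(data | urn B) = (4/6)(2/6) = 2/9.
Weighting by the prior gives 2/5 · 1/4 = 1/10, 3/5 · 2/9 = 2/15; these sum to 7/30.
The posterior is then P(urn A | data) = 3/7, P(urn B | data) = 4/7.
So P(yellow next | data) = Σ P(yellow next | H) P(H | data) = (1/2)(3/7) + (1/3)(4/7) = 17/42.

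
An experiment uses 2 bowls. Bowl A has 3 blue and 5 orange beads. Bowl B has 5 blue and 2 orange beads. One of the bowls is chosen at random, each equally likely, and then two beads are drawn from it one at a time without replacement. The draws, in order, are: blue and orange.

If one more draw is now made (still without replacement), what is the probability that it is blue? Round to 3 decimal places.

0.553

Under each hypothesis, the probability of the observed sequence is: P(data | bowl A) = (3/8)(5/7) = 15/56; P(data | bowl B) = (5/7)(2/6) = 5/21.
Weighting by the prior gives 1/2 · 15/56 = 15/112, 1/2 · 5/21 = 5/42; with total 85/336.
Normalising, the posterior is P(bowl A | data) = 9/17, P(bowl B | data) = 8/17.
So P(blue next | data) = Σ P(blue next | H) P(H | data) = (1/3)(9/17) + (4/5)(8/17) = 47/85.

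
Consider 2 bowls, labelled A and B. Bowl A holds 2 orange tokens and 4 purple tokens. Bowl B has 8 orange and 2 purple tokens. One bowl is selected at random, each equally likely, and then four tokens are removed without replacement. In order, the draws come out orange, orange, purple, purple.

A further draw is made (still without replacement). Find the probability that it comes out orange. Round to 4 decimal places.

Compute the likelihood of the observed sequence for each case: P(data | bowl A) = (2/6)(1/5)(4/4)(3/3) = 1/15; P(data | bowl B) = (8/10)(7/9)(2/8)(1/7) = 1/45.
Weighting by the prior gives 1/2 · 1/15 = 1/30, 1/2 · 1/45 = 1/90; these sum to 2/45.
Normalising, the posterior is P(bowl A | data) = 3/4, P(bowl B | data) = 1/4.
So P(orange next | data) = Σ P(orange next | H) P(H | data) = (0)(3/4) + (1)(1/4) = 1/4.

0.2500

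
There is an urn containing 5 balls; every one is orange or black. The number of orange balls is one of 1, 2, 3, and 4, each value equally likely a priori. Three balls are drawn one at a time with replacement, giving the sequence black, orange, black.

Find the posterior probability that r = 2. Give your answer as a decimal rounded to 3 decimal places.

0.360

The likelihood of the observed sequence under each hypothesis: P(data | r = 1) = (4/5)(1/5)(4/5) = 16/125; P(data | r = 2) = (3/5)(2/5)(3/5) = 18/125; P(data | r = 3) = (2/5)(3/5)(2/5) = 12/125; P(data | r = 4) = (1/5)(4/5)(1/5) = 4/125.
The prior-weighted likelihoods are 1/4 · 16/125 = 4/125, 1/4 · 18/125 = 9/250, 1/4 · 12/125 = 3/125, 1/4 · 4/125 = 1/125; these sum to 1/10.
By Bayes' rule, P(r = 2 | data) = (9/250) / (1/10) = 9/25.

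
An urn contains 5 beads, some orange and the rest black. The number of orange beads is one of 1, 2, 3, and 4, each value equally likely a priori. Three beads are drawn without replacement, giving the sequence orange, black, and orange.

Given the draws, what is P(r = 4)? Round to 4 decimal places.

0.4000

For each hypothesis, P(data | H) works out to: P(data | r = 1) = (1/5)(4/4)(0/3) = 0; P(data | r = 2) = (2/5)(3/4)(1/3) = 1/10; P(data | r = 3) = (3/5)(2/4)(2/3) = 1/5; P(data | r = 4) = (4/5)(1/4)(3/3) = 1/5.
Weighting by the prior gives 1/4 · 0 = 0, 1/4 · 1/10 = 1/40, 1/4 · 1/5 = 1/20, 1/4 · 1/5 = 1/20; summing to 1/8.
By Bayes' rule, P(r = 4 | data) = (1/20) / (1/8) = 2/5.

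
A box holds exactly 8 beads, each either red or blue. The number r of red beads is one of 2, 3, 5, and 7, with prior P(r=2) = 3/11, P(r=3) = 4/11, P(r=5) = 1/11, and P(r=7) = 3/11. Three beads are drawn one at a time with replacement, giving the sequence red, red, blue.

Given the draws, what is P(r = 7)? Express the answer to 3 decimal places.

Under each hypothesis, the probability of the observed sequence is: P(data | r = 2) = (2/8)(2/8)(6/8) = 0.046875; P(data | r = 3) = (3/8)(3/8)(5/8) = 0.087891; P(data | r = 5) = (5/8)(5/8)(3/8) = 0.14648; P(data | r = 7) = (7/8)(7/8)(1/8) = 0.095703.
The prior-weighted likelihoods are 3/11 · 0.046875 = 0.012784, 4/11 · 0.087891 = 0.03196, 1/11 · 0.14648 = 0.013317, 3/11 · 0.095703 = 0.026101; these sum to 0.084162.
Therefore the posterior P(r = 7 | data) = (0.026101) / (0.084162) = 0.31013.

0.310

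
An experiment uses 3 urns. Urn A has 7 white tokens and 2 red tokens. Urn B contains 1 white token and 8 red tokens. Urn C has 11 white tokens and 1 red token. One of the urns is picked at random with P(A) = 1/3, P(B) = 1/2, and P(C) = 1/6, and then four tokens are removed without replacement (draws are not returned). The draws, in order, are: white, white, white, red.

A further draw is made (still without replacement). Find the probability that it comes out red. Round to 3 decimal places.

Compute the likelihood of the observed sequence for each case: P(data | urn A) = (7/9)(6/8)(5/7)(2/6) = 5/36; P(data | urn B) = (1/9)(0/8) = 0; P(data | urn C) = (11/12)(10/11)(9/10)(1/9) = 1/12.
Weighting by the prior gives 1/3 · 5/36 = 5/108, 1/2 · 0 = 0, 1/6 · 1/12 = 1/72; summing to 13/216.
Normalising, the posterior is P(urn A | data) = 10/13, P(urn B | data) = 0, P(urn C | data) = 3/13.
So P(red next | data) = Σ P(red next | H) P(H | data) = (1/5)(10/13) + (0)(3/13) = 2/13.

0.154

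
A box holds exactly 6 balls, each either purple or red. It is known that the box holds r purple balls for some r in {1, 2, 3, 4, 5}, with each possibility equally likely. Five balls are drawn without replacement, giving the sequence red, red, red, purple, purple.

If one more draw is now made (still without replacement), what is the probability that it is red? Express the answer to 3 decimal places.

0.571

Compute the likelihood of the observed sequence for each case: P(data | r = 1) = (5/6)(4/5)(3/4)(1/3)(0/2) = 0; P(data | r = 2) = (4/6)(3/5)(2/4)(2/3)(1/2) = 1/15; P(data | r = 3) = (3/6)(2/5)(1/4)(3/3)(2/2) = 1/20; P(data | r = 4) = (2/6)(1/5)(0/4) = 0; P(data | r = 5) = (1/6)(0/5) = 0.
The prior-weighted likelihoods are 1/5 · 0 = 0, 1/5 · 1/15 = 1/75, 1/5 · 1/20 = 1/100, 1/5 · 0 = 0, 1/5 · 0 = 0; these sum to 7/300.
Dividing through by the total gives posterior P(r = 1 | data) = 0, P(r = 2 | data) = 4/7, P(r = 3 | data) = 3/7, P(r = 4 | data) = 0, P(r = 5 | data) = 0.
Averaging over the posterior, P(red next | data) = (1)(4/7) + (0)(3/7) = 4/7.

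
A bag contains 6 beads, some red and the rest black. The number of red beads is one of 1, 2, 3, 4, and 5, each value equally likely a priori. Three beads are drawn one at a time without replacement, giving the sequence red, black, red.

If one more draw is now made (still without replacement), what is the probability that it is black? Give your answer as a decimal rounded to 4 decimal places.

0.4000

Under each hypothesis, the probability of the observed sequence is: P(data | r = 1) = (1/6)(5/5)(0/4) = 0; P(data | r = 2) = (2/6)(4/5)(1/4) = 1/15; P(data | r = 3) = (3/6)(3/5)(2/4) = 3/20; P(data | r = 4) = (4/6)(2/5)(3/4) = 1/5; P(data | r = 5) = (5/6)(1/5)(4/4) = 1/6.
Multiplying each by its prior: 1/5 · 0 = 0, 1/5 · 1/15 = 1/75, 1/5 · 3/20 = 3/100, 1/5 · 1/5 = 1/25, 1/5 · 1/6 = 1/30; with total 7/60.
The posterior is then P(r = 1 | data) = 0, P(r = 2 | data) = 4/35, P(r = 3 | data) = 9/35, P(r = 4 | data) = 12/35, P(r = 5 | data) = 2/7.
So P(black next | data) = Σ P(black next | H) P(H | data) = (1)(4/35) + (2/3)(9/35) + (1/3)(12/35) + (0)(2/7) = 2/5.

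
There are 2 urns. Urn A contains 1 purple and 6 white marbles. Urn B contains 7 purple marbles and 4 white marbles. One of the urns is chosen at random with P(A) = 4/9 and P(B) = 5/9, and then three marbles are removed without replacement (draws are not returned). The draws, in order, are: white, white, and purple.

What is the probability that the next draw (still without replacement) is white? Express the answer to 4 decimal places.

Under each hypothesis, the probability of the observed sequence is: P(data | urn A) = (6/7)(5/6)(1/5) = 0.14286; P(data | urn B) = (4/11)(3/10)(7/9) = 0.084848.
The prior-weighted likelihoods are 4/9 · 0.14286 = 0.063492, 5/9 · 0.084848 = 0.047138; summing to 0.11063.
Dividing through by the total gives posterior P(urn A | data) = 0.57391, P(urn B | data) = 0.42609.
So P(white next | data) = Σ P(white next | H) P(H | data) = (1)(0.57391) + (1/4)(0.42609) = 0.68043.

0.6804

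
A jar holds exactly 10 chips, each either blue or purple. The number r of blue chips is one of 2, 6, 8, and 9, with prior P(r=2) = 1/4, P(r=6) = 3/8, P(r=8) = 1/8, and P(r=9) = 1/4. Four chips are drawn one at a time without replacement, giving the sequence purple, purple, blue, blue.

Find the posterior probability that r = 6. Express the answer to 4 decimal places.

0.7627

Compute the likelihood of the observed sequence for each case: P(data | r = 2) = (8/10)(7/9)(2/8)(1/7) = 0.022222; P(data | r = 6) = (4/10)(3/9)(6/8)(5/7) = 0.071429; P(data | r = 8) = (2/10)(1/9)(8/8)(7/7) = 0.022222; P(data | r = 9) = (1/10)(0/9) = 0.
Weighting by the prior gives 1/4 · 0.022222 = 0.0055556, 3/8 · 0.071429 = 0.026786, 1/8 · 0.022222 = 0.0027778, 1/4 · 0 = 0; with total 0.035119.
So P(r = 6 | data) = (0.026786) / (0.035119) = 0.76271.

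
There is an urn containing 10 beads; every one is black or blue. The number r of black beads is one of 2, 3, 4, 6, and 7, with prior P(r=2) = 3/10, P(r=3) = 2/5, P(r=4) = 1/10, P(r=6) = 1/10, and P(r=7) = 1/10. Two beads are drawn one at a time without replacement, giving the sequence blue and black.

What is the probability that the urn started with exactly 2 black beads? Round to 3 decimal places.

Under each hypothesis, the probability of the observed sequence is: P(data | r = 2) = (8/10)(2/9) = 8/45; P(data | r = 3) = (7/10)(3/9) = 7/30; P(data | r = 4) = (6/10)(4/9) = 4/15; P(data | r = 6) = (4/10)(6/9) = 4/15; P(data | r = 7) = (3/10)(7/9) = 7/30.
The prior-weighted likelihoods are 3/10 · 8/45 = 4/75, 2/5 · 7/30 = 7/75, 1/10 · 4/15 = 2/75, 1/10 · 4/15 = 2/75, 1/10 · 7/30 = 7/300; with total 67/300.
Therefore the posterior P(r = 2 | data) = (4/75) / (67/300) = 16/67.

0.239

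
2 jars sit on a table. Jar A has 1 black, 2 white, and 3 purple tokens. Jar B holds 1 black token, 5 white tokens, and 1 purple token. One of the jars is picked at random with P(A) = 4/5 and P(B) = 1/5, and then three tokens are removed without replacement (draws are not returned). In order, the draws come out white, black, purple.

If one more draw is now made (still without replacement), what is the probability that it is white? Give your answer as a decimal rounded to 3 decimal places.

The likelihood of the observed sequence under each hypothesis: P(data | jar A) = (2/6)(1/5)(3/4) = 0.05; P(data | jar B) = (5/7)(1/6)(1/5) = 0.02381.
Multiplying each by its prior: 4/5 · 0.05 = 0.04, 1/5 · 0.02381 = 0.0047619; with total 0.044762.
The posterior is then P(jar A | data) = 0.89362, P(jar B | data) = 0.10638.
So P(white next | data) = Σ P(white next | H) P(H | data) = (1/3)(0.89362) + (1)(0.10638) = 0.40426.

0.404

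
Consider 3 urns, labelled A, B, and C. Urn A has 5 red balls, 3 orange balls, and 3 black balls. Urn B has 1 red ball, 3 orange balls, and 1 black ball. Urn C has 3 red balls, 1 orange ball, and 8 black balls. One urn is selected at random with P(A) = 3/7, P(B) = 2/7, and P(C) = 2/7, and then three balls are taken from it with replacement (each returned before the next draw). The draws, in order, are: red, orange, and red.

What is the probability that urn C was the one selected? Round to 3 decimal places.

0.046

Compute the likelihood of the observed sequence for each case: P(data | urn A) = (5/11)(3/11)(5/11) = 0.056349; P(data | urn B) = (1/5)(3/5)(1/5) = 0.024; P(data | urn C) = (3/12)(1/12)(3/12) = 0.0052083.
The prior-weighted likelihoods are 3/7 · 0.056349 = 0.024149, 2/7 · 0.024 = 0.0068571, 2/7 · 0.0052083 = 0.0014881; these sum to 0.032495.
Hence P(urn C | data) = (0.0014881) / (0.032495) = 0.045795.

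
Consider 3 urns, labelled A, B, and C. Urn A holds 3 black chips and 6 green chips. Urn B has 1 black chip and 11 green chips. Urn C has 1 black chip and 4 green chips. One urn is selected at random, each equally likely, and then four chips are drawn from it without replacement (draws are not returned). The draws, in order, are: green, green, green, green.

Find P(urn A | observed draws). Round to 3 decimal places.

0.121

Under each hypothesis, the probability of the observed sequence is: P(data | urn A) = (6/9)(5/8)(4/7)(3/6) = 5/42; P(data | urn B) = (11/12)(10/11)(9/10)(8/9) = 2/3; P(data | urn C) = (4/5)(3/4)(2/3)(1/2) = 1/5.
Multiplying each by its prior: 1/3 · 5/42 = 5/126, 1/3 · 2/3 = 2/9, 1/3 · 1/5 = 1/15; these sum to 23/70.
Therefore the posterior P(urn A | data) = (5/126) / (23/70) = 25/207.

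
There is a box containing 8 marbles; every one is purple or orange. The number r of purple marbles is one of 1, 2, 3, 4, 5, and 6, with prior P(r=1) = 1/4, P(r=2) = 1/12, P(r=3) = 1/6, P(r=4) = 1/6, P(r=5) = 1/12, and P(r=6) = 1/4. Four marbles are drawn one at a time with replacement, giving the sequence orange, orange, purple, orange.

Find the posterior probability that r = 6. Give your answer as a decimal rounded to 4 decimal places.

0.0480

Compute the likelihood of the observed sequence for each case: P(data | r = 1) = (7/8)(7/8)(1/8)(7/8) = 0.08374; P(data | r = 2) = (6/8)(6/8)(2/8)(6/8) = 0.10547; P(data | r = 3) = (5/8)(5/8)(3/8)(5/8) = 0.091553; P(data | r = 4) = (4/8)(4/8)(4/8)(4/8) = 0.0625; P(data | r = 5) = (3/8)(3/8)(5/8)(3/8) = 0.032959; P(data | r = 6) = (2/8)(2/8)(6/8)(2/8) = 0.011719.
Multiplying each by its prior: 1/4 · 0.08374 = 0.020935, 1/12 · 0.10547 = 0.0087891, 1/6 · 0.091553 = 0.015259, 1/6 · 0.0625 = 0.010417, 1/12 · 0.032959 = 0.0027466, 1/4 · 0.011719 = 0.0029297; with total 0.061076.
Therefore the posterior P(r = 6 | data) = (0.0029297) / (0.061076) = 0.047968.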